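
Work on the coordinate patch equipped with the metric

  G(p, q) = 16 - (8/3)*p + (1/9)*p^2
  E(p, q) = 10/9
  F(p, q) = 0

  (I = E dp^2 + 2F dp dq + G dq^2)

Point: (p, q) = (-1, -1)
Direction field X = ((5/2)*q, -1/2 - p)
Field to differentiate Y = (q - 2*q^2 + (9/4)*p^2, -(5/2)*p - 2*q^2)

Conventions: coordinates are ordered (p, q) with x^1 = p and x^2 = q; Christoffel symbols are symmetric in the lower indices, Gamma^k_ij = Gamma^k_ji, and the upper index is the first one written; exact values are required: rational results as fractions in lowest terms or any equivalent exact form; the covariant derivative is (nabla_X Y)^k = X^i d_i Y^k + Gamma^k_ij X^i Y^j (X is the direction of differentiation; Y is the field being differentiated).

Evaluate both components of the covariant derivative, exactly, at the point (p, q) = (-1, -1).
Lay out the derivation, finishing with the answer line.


E = 10/9, F = 0, G = 169/9 at the point
E_p = 0, E_q = 0, F_p = 0, F_q = 0, G_p = -26/9, G_q = 0
EG - F^2 = 1690/81;  g^inv = (81/1690) * [[169/9, 0], [0, 10/9]]
first-kind symbols [ij,l] = (1/2)(d_i g_jl + d_j g_il - d_l g_ij): [pp,p] = E_p/2 = 0, [pp,q] = F_p - E_q/2 = 0, [pq,p] = E_q/2 = 0, [pq,q] = G_p/2 = -13/9, [qq,p] = F_q - G_p/2 = 13/9, [qq,q] = G_q/2 = 0
Gamma^p_ij = (G*[ij,p] - F*[ij,q])/(EG - F^2), Gamma^q_ij = (E*[ij,q] - F*[ij,p])/(EG - F^2)
Gamma_ppp = 0, Gamma_ppq = 0, Gamma_pqq = 13/10, Gamma_qpp = 0, Gamma_qpq = -1/13, Gamma_qqq = 0
X = (-5/2, 1/2), Y = (-3/4, 1/2) at the point

Answer: (nabla_X Y)^p = 563/40, (nabla_X Y)^q = 67/8


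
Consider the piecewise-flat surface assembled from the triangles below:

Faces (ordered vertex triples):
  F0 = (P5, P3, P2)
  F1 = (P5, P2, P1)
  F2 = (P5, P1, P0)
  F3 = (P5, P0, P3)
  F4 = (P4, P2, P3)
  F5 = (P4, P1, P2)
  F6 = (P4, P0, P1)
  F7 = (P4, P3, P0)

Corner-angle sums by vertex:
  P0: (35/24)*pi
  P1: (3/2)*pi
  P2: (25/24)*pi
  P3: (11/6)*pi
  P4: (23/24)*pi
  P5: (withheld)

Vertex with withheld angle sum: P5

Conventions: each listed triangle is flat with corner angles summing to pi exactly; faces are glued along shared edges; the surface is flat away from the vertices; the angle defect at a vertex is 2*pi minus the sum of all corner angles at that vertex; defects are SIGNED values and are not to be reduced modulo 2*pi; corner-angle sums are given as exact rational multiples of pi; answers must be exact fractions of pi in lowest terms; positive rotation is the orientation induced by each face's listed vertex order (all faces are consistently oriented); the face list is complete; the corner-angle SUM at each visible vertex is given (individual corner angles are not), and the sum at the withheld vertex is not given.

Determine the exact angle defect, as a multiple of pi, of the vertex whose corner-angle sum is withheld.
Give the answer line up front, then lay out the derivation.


Answer: defect(P5) = (19/24)*pi

V = 6, E = 12, F = 8; chi = V - E + F = 2
Gauss-Bonnet: total defect = 2*pi*chi = 4*pi; visible defects sum to (77/24)*pi


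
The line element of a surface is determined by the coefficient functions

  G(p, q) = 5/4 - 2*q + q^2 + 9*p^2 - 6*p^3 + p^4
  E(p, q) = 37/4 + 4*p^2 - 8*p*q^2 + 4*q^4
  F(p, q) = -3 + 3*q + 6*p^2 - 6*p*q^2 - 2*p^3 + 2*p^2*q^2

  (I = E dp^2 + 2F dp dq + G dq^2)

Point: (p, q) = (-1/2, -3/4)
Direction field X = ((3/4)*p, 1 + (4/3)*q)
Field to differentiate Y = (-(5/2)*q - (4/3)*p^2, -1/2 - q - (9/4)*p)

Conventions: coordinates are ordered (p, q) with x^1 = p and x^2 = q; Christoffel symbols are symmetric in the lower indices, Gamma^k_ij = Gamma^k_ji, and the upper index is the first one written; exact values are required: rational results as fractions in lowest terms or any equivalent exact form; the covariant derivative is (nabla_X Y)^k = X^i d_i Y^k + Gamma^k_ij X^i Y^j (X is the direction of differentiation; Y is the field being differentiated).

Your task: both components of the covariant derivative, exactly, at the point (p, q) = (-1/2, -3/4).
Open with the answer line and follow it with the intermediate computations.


Answer: (nabla_X Y)^p = 6583/127216, (nabla_X Y)^q = 261119/127216

E = 881/64, F = -49/32, G = 51/8 at the point
E_p = -17/2, E_q = -51/4, F_p = -12, F_q = -9/4, G_p = -14, G_q = -7/2
EG - F^2 = 87461/1024;  g^inv = (1024/87461) * [[51/8, 49/32], [49/32, 881/64]]
first-kind symbols [ij,l] = (1/2)(d_i g_jl + d_j g_il - d_l g_ij): [pp,p] = E_p/2 = -17/4, [pp,q] = F_p - E_q/2 = -45/8, [pq,p] = E_q/2 = -51/8, [pq,q] = G_p/2 = -7, [qq,p] = F_q - G_p/2 = 19/4, [qq,q] = G_q/2 = -7/4
Gamma^p_ij = (G*[ij,p] - F*[ij,q])/(EG - F^2), Gamma^q_ij = (E*[ij,q] - F*[ij,p])/(EG - F^2)
Gamma_ppp = -3324/7951, Gamma_ppq = -52592/87461, Gamma_pqq = 28264/87461, Gamma_qpp = -7814/7951, Gamma_qpq = -108668/87461, Gamma_qqq = -17220/87461
X = (-3/8, 0), Y = (37/24, 11/8) at the point


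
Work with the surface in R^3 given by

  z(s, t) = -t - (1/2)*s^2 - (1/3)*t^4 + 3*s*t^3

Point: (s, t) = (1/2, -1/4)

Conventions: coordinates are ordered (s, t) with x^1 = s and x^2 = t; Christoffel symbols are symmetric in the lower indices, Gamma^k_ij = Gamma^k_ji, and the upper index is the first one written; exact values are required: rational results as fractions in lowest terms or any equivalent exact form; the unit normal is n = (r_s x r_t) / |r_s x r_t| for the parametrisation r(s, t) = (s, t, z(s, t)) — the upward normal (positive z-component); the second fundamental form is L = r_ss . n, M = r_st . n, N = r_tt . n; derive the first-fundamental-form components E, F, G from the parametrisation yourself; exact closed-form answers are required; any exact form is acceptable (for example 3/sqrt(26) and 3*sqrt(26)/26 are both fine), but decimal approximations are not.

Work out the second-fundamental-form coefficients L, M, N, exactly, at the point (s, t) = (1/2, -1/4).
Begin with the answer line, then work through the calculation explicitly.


Answer: L = -192*sqrt(65845)/65845, M = 108*sqrt(65845)/65845, N = -96*sqrt(65845)/13169

z_s = -35/64, z_t = -67/96, z_ss = -1, z_st = 9/16, z_tt = -5/2
E = 5321/4096, F = 2345/6144, G = 13705/9216; answer radicand W^2 = 65845/36864
unnormalised second-form numerators: l = -1, m = 9/16, n = -5/2; L = l/sqrt(65845/36864), and similarly M = m/sqrt(W^2), N = n/sqrt(W^2)


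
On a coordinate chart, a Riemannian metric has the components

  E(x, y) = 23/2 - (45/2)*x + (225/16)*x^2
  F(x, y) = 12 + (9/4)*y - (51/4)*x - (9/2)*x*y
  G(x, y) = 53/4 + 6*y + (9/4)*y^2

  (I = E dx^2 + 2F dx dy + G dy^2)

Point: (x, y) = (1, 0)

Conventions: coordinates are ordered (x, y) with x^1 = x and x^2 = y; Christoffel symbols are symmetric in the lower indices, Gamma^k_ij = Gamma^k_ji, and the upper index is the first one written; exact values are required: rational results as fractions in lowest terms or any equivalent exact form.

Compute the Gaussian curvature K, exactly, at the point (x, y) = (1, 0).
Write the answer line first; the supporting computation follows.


Answer: K = -144/33293

E = 49/16, F = -3/4, G = 53/4, EG - F^2 = 2561/64 at the point
E_x = 45/8, E_y = 0, F_x = -51/4, F_y = -9/4, G_x = 0, G_y = 6
E_yy = 0, F_xy = -9/2, G_xx = 0
Using the Brioschi determinant formula for K from the metric derivatives:
M1 = [[-E_yy/2 + F_xy - G_xx/2, E_x/2, F_x - E_y/2], [F_y - G_x/2, E, F], [G_y/2, F, G]] = [[-9/2, 45/16, -51/4], [-9/4, 49/16, -3/4], [3, -3/4, 53/4]]; det M1 = -1773/256
M2 = [[0, E_y/2, G_x/2], [E_y/2, E, F], [G_x/2, F, G]] = [[0, 0, 0], [0, 49/16, -3/4], [0, -3/4, 53/4]]; det M2 = 0
det M1 - det M2 = -1773/256; K = -1773/256 / (2561/64)^2 = -144/33293


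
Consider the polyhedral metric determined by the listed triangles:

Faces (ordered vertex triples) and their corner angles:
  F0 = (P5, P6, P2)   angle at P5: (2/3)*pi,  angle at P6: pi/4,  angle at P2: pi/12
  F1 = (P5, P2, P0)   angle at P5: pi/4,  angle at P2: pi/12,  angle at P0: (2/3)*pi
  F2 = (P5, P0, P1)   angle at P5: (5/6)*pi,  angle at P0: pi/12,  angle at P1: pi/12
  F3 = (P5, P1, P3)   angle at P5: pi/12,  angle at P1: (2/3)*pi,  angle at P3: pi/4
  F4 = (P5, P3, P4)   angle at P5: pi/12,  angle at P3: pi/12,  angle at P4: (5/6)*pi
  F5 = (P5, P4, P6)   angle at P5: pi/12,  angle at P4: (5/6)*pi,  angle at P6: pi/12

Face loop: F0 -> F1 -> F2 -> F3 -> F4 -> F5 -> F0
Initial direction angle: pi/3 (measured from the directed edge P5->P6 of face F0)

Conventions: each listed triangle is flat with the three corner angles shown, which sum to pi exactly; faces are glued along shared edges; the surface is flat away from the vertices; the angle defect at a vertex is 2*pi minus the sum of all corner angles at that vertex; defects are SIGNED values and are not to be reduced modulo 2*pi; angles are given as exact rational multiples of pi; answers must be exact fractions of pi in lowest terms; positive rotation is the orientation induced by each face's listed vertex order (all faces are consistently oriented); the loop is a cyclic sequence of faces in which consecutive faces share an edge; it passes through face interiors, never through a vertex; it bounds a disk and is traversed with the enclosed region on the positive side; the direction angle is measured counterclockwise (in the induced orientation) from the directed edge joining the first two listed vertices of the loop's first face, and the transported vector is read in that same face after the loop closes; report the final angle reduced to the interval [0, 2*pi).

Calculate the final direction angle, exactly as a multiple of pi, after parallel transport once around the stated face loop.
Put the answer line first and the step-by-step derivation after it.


Answer: final direction angle = pi/3

enclosed vertex P5: corner angles sum to 2*pi, defect = 2*pi - 2*pi = 0
the final direction is the initial angle plus the enclosed defects, taken mod 2*pi in the induced orientation
final angle = pi/3 + 0 = pi/3 (mod 2*pi)


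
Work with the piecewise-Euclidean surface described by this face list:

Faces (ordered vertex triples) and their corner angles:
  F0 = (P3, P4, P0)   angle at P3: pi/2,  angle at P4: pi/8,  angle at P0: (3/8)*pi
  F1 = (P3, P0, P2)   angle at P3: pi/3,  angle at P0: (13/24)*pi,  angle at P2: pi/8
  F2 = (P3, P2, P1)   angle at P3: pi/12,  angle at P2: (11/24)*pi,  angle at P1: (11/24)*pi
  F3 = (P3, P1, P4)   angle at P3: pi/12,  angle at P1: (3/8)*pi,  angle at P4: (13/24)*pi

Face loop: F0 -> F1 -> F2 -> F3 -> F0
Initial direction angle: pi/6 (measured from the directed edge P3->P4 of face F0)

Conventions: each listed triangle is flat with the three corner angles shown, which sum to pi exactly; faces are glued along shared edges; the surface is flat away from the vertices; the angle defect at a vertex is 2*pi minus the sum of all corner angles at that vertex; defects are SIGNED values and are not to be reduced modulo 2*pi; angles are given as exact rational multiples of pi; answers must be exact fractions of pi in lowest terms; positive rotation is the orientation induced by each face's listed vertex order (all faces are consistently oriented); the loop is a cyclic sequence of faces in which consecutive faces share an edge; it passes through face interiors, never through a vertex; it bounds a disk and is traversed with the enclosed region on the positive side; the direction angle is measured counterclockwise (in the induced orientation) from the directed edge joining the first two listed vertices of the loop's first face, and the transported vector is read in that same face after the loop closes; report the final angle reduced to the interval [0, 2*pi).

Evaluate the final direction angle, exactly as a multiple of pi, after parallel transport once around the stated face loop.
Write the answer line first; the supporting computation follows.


Answer: final direction angle = (7/6)*pi

enclosed vertex P3: corner angles sum to pi, defect = 2*pi - pi = pi
holonomy = initial angle + sum of enclosed defects (mod 2*pi), positive in the induced orientation
final angle = pi/6 + pi = (7/6)*pi (mod 2*pi)


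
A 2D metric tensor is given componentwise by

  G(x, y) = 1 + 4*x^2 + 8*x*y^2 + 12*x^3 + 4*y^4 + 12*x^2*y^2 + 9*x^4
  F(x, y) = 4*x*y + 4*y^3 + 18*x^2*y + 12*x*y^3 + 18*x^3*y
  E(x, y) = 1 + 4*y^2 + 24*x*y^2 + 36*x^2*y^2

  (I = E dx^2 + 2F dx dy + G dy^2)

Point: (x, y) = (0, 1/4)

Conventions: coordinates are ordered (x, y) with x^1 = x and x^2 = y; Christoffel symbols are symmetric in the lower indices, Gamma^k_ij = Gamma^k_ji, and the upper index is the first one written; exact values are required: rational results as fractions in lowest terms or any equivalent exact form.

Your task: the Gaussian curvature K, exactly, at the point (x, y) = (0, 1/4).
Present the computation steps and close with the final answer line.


E = 5/4, F = 1/16, G = 65/64, EG - F^2 = 81/64 at the point
E_x = 3/2, E_y = 2, F_x = 19/16, F_y = 3/4, G_x = 1/2, G_y = 1/4
E_yy = 8, F_xy = 25/4, G_xx = 19/2
By Brioschi, K is (det M1 - det M2) divided by (EG - F^2) squared.
M1 = [[-E_yy/2 + F_xy - G_xx/2, E_x/2, F_x - E_y/2], [F_y - G_x/2, E, F], [G_y/2, F, G]] = [[-5/2, 3/4, 3/16], [1/2, 5/4, 1/16], [1/8, 1/16, 65/64]]; det M1 = -57/16
M2 = [[0, E_y/2, G_x/2], [E_y/2, E, F], [G_x/2, F, G]] = [[0, 1, 1/4], [1, 5/4, 1/16], [1/4, 1/16, 65/64]]; det M2 = -17/16
det M1 - det M2 = -5/2; K = -5/2 / (81/64)^2 = -10240/6561

Answer: K = -10240/6561


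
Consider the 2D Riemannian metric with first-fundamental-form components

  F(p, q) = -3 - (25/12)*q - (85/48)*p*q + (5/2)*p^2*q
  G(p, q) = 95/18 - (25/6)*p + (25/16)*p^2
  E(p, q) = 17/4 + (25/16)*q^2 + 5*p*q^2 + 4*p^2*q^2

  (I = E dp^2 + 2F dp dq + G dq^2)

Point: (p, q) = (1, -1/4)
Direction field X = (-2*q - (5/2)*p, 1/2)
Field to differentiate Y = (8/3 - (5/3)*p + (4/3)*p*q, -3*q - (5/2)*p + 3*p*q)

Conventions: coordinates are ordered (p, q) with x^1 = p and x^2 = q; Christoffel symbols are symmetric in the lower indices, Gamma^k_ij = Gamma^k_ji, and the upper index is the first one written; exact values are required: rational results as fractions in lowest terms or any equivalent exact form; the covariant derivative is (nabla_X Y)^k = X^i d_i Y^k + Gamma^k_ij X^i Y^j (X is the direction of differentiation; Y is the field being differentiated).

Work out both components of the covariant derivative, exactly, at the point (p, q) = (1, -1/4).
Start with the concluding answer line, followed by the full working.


Answer: (nabla_X Y)^p = -43462/11937, (nabla_X Y)^q = -207399/55706

E = 1257/256, F = -511/192, G = 385/144 at the point
E_p = 13/16, E_q = -169/32, F_p = -155/192, F_q = -65/48, G_p = -25/24, G_q = 0
EG - F^2 = 27853/4608;  g^inv = (4608/27853) * [[385/144, 511/192], [511/192, 1257/256]]
first-kind symbols [ij,l] = (1/2)(d_i g_jl + d_j g_il - d_l g_ij): [pp,p] = E_p/2 = 13/32, [pp,q] = F_p - E_q/2 = 11/6, [pq,p] = E_q/2 = -169/64, [pq,q] = G_p/2 = -25/48, [qq,p] = F_q - G_p/2 = -5/6, [qq,q] = G_q/2 = 0
Gamma^p_ij = (G*[ij,p] - F*[ij,q])/(EG - F^2), Gamma^q_ij = (E*[ij,q] - F*[ij,p])/(EG - F^2)
Gamma_ppp = 3927/3979, Gamma_ppq = -5560/3979, Gamma_pqq = -4400/11937, Gamma_qpp = 185853/111412, Gamma_qpq = -44169/27853, Gamma_qqq = -1460/3979
X = (-2, 1/2), Y = (2/3, -5/2) at the point


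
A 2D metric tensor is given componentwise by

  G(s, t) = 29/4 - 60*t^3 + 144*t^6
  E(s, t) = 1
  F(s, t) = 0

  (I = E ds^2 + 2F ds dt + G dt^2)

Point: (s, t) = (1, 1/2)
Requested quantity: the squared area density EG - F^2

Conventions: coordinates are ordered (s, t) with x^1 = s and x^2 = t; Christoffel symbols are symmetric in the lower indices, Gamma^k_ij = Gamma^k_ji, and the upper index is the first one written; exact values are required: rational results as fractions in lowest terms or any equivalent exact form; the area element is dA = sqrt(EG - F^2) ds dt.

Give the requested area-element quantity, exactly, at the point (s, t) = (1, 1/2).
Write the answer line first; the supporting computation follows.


Answer: EG - F^2 = 2

E = 1, F = 0, G = 2; EG - F^2 = 2


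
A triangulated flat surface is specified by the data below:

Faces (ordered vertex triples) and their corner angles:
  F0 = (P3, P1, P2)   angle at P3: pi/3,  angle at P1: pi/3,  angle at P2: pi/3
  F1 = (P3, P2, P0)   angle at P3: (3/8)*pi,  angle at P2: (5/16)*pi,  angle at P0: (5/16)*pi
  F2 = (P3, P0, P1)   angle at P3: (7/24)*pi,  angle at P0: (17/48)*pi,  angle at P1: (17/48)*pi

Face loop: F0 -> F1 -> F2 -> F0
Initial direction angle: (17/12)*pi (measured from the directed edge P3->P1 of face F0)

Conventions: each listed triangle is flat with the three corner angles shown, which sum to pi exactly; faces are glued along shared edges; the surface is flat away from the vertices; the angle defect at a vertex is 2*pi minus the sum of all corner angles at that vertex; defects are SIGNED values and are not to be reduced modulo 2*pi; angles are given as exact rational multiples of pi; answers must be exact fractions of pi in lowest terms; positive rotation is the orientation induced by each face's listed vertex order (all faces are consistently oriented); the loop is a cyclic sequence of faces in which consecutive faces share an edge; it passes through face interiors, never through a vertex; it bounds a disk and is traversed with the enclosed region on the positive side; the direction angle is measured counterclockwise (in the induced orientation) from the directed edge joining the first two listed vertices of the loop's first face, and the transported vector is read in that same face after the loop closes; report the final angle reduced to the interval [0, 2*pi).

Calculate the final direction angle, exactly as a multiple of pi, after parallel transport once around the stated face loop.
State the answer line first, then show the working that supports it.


Answer: final direction angle = (5/12)*pi

enclosed vertex P3: corner angles sum to pi, defect = 2*pi - pi = pi
summing the enclosed defects onto the initial angle, mod 2*pi in the induced orientation:
final angle = (17/12)*pi + pi = (5/12)*pi (mod 2*pi)


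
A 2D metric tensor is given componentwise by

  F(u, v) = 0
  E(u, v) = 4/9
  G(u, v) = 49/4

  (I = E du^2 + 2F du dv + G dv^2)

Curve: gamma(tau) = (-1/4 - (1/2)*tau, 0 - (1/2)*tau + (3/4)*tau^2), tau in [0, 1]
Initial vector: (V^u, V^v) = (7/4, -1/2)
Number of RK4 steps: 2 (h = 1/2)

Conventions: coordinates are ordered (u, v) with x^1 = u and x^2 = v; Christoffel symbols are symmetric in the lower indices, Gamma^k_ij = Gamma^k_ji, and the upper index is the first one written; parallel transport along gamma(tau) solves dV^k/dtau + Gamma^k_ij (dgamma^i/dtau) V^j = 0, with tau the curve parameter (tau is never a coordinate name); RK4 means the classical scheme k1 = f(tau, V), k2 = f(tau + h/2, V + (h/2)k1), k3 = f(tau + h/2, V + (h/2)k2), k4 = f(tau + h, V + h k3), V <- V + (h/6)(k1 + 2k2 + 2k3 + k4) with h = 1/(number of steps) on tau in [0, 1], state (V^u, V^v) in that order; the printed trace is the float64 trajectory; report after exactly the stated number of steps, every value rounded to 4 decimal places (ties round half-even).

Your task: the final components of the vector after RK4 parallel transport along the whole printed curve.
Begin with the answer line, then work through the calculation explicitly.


Answer: V^u = 1.7500, V^v = -0.5000

gamma'(tau) = (-1/2, -1/2 + (3/2)*tau); f(tau, V)^k = -Gamma^k_ij(gamma(tau)) gamma'^i(tau) V^j; h = 1/2; intermediate values shown to 6 dp
curve data and Christoffel symbols at the stage parameters:
  tau = 0.000000: gamma = (-0.250000, 0.000000), gamma' = (-0.500000, -0.500000); Gamma_uuu = 0.000000, Gamma_uuv = 0.000000, Gamma_uvv = 0.000000, Gamma_vuu = 0.000000, Gamma_vuv = 0.000000, Gamma_vvv = 0.000000
  tau = 0.250000: gamma = (-0.375000, -0.078125), gamma' = (-0.500000, -0.125000); Gamma_uuu = 0.000000, Gamma_uuv = 0.000000, Gamma_uvv = 0.000000, Gamma_vuu = 0.000000, Gamma_vuv = 0.000000, Gamma_vvv = 0.000000
  tau = 0.500000: gamma = (-0.500000, -0.062500), gamma' = (-0.500000, 0.250000); Gamma_uuu = 0.000000, Gamma_uuv = 0.000000, Gamma_uvv = 0.000000, Gamma_vuu = 0.000000, Gamma_vuv = 0.000000, Gamma_vvv = 0.000000
  tau = 0.750000: gamma = (-0.625000, 0.046875), gamma' = (-0.500000, 0.625000); Gamma_uuu = 0.000000, Gamma_uuv = 0.000000, Gamma_uvv = 0.000000, Gamma_vuu = 0.000000, Gamma_vuv = 0.000000, Gamma_vvv = 0.000000
  tau = 1.000000: gamma = (-0.750000, 0.250000), gamma' = (-0.500000, 1.000000); Gamma_uuu = 0.000000, Gamma_uuv = 0.000000, Gamma_uvv = 0.000000, Gamma_vuu = 0.000000, Gamma_vuv = 0.000000, Gamma_vvv = 0.000000
step 0: V^u = 1.7500, V^v = -0.5000
step 1: k1 = (0.000000, 0.000000), k2 = (0.000000, 0.000000), k3 = (0.000000, 0.000000), k4 = (0.000000, 0.000000); V <- V + (h/6)(k1 + 2k2 + 2k3 + k4): V^u = 1.7500, V^v = -0.5000
step 2: k1 = (0.000000, 0.000000), k2 = (0.000000, 0.000000), k3 = (0.000000, 0.000000), k4 = (0.000000, 0.000000); V <- V + (h/6)(k1 + 2k2 + 2k3 + k4): V^u = 1.7500, V^v = -0.5000


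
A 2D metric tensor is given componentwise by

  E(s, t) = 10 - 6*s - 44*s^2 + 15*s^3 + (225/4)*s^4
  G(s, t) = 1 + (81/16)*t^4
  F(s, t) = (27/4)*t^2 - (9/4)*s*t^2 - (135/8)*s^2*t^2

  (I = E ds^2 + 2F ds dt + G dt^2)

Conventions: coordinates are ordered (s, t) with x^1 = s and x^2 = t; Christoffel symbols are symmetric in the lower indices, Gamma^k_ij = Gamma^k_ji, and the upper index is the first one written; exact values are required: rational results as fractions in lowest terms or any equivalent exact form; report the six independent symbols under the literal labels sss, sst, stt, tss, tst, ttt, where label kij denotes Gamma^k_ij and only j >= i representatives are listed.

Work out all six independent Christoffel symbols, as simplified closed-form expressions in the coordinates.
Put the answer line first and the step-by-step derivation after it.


Answer: Gamma_sss = (1800*s^3 + 360*s^2 - 704*s - 48)/(900*s^4 + 240*s^3 - 704*s^2 - 96*s + 81*t^4 + 160), Gamma_sst = 0, Gamma_stt = (-540*s^2*t - 72*s*t + 216*t)/(900*s^4 + 240*s^3 - 704*s^2 - 96*s + 81*t^4 + 160), Gamma_tss = (-540*s*t^2 - 36*t^2)/(900*s^4 + 240*s^3 - 704*s^2 - 96*s + 81*t^4 + 160), Gamma_tst = 0, Gamma_ttt = 162*t^3/(900*s^4 + 240*s^3 - 704*s^2 - 96*s + 81*t^4 + 160)

E = 10 - 6*s - 44*s^2 + 15*s^3 + (225/4)*s^4; F = (27/4)*t^2 - (9/4)*s*t^2 - (135/8)*s^2*t^2; G = 1 + (81/16)*t^4
Gamma^k_ij = (1/2) g^{kl} (d_i g_jl + d_j g_il - d_l g_ij), with g^inv = (1/(EG-F^2)) [[G, -F], [-F, E]]
first partials: E_s = -6 - 88*s + 45*s^2 + 225*s^3, E_t = 0, F_s = -(9/4)*t^2 - (135/4)*s*t^2, F_t = (27/2)*t - (9/2)*s*t - (135/4)*s^2*t, G_s = 0, G_t = (81/4)*t^3
D = EG - F^2 = 10 - 6*s - 44*s^2 + 15*s^3 + (81/16)*t^4 + (225/4)*s^4
expanded: Gamma^s_ss = (G E_s - 2F F_s + F E_t)/(2D), Gamma^s_st = (G E_t - F G_s)/(2D), Gamma^s_tt = (2G F_t - G G_s - F G_t)/(2D), Gamma^t_ss = (2E F_s - E E_t - F E_s)/(2D), Gamma^t_st = (E G_s - F E_t)/(2D), Gamma^t_tt = (E G_t - 2F F_t + F G_s)/(2D); substitute and cancel common factors


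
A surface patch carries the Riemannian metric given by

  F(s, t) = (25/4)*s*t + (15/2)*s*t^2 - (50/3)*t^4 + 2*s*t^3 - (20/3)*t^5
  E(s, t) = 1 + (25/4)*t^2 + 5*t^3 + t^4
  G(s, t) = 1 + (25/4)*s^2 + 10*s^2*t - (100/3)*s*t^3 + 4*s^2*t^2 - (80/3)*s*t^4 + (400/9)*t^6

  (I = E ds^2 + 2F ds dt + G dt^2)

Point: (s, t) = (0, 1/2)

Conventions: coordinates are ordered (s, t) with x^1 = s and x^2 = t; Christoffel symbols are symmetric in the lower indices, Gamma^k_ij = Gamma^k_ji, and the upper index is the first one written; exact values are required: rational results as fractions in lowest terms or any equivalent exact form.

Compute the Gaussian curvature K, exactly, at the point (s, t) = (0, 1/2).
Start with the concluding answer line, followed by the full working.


Answer: K = -3969/5041

E = 13/4, F = -5/4, G = 61/36, EG - F^2 = 71/18 at the point
E_s = 0, E_t = 21/2, F_s = 21/4, F_t = -125/12, G_s = -35/6, G_t = 25/3
E_tt = 61/2, F_st = 61/4, G_ss = 49/2
Brioschi: K = (det M1 - det M2) / (EG - F^2)^2 with the standard first/second-derivative matrices M1, M2.
M1 = [[-E_tt/2 + F_st - G_ss/2, E_s/2, F_s - E_t/2], [F_t - G_s/2, E, F], [G_t/2, F, G]] = [[-49/4, 0, 0], [-15/2, 13/4, -5/4], [25/6, -5/4, 61/36]]; det M1 = -3479/72
M2 = [[0, E_t/2, G_s/2], [E_t/2, E, F], [G_s/2, F, G]] = [[0, 21/4, -35/12], [21/4, 13/4, -5/4], [-35/12, -5/4, 61/36]]; det M2 = -2597/72
det M1 - det M2 = -49/4; K = -49/4 / (71/18)^2 = -3969/5041


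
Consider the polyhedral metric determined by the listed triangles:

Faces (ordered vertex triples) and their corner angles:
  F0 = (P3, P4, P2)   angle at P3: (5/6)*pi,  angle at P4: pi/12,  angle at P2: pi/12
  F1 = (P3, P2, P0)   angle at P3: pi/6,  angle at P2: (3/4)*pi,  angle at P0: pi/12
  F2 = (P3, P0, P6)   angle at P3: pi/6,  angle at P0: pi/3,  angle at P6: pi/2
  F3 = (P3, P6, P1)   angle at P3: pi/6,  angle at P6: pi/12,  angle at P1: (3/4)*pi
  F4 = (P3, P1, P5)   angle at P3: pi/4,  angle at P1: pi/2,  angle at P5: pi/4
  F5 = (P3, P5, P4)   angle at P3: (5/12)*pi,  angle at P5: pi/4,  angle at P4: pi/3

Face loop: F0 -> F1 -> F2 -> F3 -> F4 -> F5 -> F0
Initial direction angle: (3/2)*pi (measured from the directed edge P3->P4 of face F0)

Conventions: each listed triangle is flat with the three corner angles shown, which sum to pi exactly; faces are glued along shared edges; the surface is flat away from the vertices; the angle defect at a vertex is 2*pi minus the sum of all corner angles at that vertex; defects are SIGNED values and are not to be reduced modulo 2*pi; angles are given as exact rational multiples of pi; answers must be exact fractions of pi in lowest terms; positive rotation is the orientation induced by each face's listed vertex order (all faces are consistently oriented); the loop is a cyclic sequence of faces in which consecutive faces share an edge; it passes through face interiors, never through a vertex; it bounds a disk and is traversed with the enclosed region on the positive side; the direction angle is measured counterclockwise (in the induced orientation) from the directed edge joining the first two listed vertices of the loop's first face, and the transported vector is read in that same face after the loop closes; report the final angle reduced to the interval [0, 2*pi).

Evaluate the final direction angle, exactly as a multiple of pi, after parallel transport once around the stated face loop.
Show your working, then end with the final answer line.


enclosed vertex P3: corner angles sum to 2*pi, defect = 2*pi - 2*pi = 0
holonomy = initial angle + sum of enclosed defects (mod 2*pi), positive in the induced orientation
final angle = (3/2)*pi + 0 = (3/2)*pi (mod 2*pi)

Answer: final direction angle = (3/2)*pi


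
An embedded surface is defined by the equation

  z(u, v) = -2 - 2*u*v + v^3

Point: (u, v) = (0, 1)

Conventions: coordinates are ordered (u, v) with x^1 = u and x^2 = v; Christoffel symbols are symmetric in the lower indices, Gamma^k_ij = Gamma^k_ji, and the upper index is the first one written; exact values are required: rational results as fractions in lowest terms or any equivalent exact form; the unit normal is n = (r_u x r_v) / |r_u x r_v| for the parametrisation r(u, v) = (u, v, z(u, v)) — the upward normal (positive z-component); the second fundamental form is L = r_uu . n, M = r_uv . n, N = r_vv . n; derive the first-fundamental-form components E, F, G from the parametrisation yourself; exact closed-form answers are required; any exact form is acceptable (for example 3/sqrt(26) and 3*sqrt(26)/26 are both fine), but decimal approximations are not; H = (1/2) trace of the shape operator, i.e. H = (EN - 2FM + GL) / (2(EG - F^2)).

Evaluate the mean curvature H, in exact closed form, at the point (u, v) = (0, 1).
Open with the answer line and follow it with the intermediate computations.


Answer: H = 3*sqrt(14)/196

z_u = -2, z_v = 3, z_uu = 0, z_uv = -2, z_vv = 6
E = 5, F = -6, G = 10; answer radicand W^2 = 14
unnormalised second-form numerators: l = 0, m = -2, n = 6; L = l/sqrt(14), and similarly M = m/sqrt(W^2), N = n/sqrt(W^2)
H = (E*n - 2*F*m + G*l) / (2*(EG - F^2)*sqrt(W^2)); E*n - 2*F*m + G*l = 6, EG - F^2 = 14, so H = (3/14)/sqrt(14)


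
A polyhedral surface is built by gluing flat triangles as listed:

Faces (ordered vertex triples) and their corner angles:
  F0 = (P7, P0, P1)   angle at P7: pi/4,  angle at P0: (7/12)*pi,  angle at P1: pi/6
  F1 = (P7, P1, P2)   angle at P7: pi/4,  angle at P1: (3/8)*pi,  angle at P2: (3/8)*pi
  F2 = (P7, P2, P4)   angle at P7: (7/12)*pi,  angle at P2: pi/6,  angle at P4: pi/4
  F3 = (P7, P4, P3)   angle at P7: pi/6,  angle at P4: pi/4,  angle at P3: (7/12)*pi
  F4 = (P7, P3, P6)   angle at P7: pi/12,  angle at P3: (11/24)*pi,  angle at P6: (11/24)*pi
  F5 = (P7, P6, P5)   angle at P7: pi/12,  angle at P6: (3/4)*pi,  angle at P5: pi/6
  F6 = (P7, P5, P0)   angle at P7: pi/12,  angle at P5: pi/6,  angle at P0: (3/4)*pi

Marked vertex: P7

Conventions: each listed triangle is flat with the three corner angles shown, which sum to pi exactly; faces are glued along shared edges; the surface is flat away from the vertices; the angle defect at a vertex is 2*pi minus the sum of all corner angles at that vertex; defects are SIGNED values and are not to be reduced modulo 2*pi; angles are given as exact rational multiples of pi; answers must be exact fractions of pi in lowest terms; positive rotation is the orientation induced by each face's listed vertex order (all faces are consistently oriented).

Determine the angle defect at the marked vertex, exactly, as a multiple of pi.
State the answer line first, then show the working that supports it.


Answer: defect(P7) = pi/2

Sum of corner angles at P7: (3/2)*pi
defect = 2*pi - (3/2)*pi


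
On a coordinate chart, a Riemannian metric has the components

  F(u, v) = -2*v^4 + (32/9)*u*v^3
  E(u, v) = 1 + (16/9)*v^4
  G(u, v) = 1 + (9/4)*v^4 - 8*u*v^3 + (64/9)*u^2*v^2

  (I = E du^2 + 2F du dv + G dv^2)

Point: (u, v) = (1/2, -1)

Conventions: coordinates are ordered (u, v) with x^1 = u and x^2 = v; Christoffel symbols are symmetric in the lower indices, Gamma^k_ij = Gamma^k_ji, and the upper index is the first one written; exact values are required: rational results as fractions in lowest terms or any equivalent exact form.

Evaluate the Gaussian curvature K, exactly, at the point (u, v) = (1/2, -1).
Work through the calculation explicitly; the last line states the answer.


E = 25/9, F = -34/9, G = 325/36, EG - F^2 = 389/36 at the point
E_u = 0, E_v = -64/9, F_u = -32/9, F_v = 40/3, G_u = 136/9, G_v = -221/9
E_vv = 64/3, F_uv = 32/3, G_uu = 128/9
The intrinsic route: Brioschi's K = (det M1 - det M2)/(EG - F^2)^2.
M1 = [[-E_vv/2 + F_uv - G_uu/2, E_u/2, F_u - E_v/2], [F_v - G_u/2, E, F], [G_v/2, F, G]] = [[-64/9, 0, 0], [52/9, 25/9, -34/9], [-221/18, -34/9, 325/36]]; det M1 = -6224/81
M2 = [[0, E_v/2, G_u/2], [E_v/2, E, F], [G_u/2, F, G]] = [[0, -32/9, 68/9], [-32/9, 25/9, -34/9], [68/9, -34/9, 325/36]]; det M2 = -5648/81
det M1 - det M2 = -64/9; K = -64/9 / (389/36)^2 = -9216/151321

Answer: K = -9216/151321


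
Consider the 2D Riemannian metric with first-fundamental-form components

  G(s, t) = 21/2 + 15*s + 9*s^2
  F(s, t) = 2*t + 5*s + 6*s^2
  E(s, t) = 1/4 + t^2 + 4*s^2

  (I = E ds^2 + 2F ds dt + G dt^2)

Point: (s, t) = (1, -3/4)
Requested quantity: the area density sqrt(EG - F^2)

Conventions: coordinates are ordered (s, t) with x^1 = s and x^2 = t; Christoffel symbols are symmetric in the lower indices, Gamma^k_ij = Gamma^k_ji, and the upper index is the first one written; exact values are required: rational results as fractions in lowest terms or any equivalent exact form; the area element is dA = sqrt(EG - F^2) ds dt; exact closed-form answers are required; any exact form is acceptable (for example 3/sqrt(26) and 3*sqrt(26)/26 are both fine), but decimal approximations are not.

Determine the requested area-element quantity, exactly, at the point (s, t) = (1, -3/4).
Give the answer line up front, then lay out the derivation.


Answer: sqrt(EG - F^2) = 5*sqrt(194)/8

E = 77/16, F = 19/2, G = 69/2; EG - F^2 = 2425/32


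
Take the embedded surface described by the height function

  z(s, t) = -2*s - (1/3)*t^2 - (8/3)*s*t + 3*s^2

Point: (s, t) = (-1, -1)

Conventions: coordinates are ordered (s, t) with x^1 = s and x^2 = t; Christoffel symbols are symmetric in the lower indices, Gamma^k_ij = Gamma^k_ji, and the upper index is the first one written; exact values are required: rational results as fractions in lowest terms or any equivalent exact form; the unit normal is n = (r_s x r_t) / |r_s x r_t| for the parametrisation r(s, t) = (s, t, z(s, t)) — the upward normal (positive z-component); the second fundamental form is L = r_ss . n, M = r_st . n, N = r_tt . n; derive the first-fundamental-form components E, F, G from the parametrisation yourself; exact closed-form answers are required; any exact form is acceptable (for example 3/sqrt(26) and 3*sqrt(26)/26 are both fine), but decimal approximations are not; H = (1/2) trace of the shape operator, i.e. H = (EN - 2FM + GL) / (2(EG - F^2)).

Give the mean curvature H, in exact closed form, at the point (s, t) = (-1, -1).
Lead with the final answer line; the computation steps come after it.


Answer: H = -564*sqrt(365)/133225

z_s = -16/3, z_t = 10/3, z_ss = 6, z_st = -8/3, z_tt = -2/3
E = 265/9, F = -160/9, G = 109/9; answer radicand W^2 = 365/9
unnormalised second-form numerators: l = 6, m = -8/3, n = -2/3; L = l/sqrt(365/9), and similarly M = m/sqrt(W^2), N = n/sqrt(W^2)
H = (E*n - 2*F*m + G*l) / (2*(EG - F^2)*sqrt(W^2)); E*n - 2*F*m + G*l = -376/9, EG - F^2 = 365/9, so H = (-188/365)/sqrt(365/9)


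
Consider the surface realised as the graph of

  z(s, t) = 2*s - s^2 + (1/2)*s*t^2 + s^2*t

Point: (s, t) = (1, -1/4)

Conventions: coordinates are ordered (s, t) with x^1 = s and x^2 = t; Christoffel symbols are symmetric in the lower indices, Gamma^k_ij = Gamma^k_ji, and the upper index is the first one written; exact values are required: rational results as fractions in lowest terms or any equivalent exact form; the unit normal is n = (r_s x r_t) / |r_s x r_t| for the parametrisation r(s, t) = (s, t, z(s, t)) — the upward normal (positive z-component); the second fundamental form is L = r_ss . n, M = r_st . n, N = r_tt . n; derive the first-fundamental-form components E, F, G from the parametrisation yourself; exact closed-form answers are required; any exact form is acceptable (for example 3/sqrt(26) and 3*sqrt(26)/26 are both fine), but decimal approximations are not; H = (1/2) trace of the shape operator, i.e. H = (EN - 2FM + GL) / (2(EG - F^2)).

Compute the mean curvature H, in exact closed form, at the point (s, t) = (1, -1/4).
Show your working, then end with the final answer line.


z_s = -15/32, z_t = 3/4, z_ss = -5/2, z_st = 7/4, z_tt = 1
E = 1249/1024, F = -45/128, G = 25/16; answer radicand W^2 = 1825/1024
unnormalised second-form numerators: l = -5/2, m = 7/4, n = 1; L = l/sqrt(1825/1024), and similarly M = m/sqrt(W^2), N = n/sqrt(W^2)
H = (E*n - 2*F*m + G*l) / (2*(EG - F^2)*sqrt(W^2)); E*n - 2*F*m + G*l = -1491/1024, EG - F^2 = 1825/1024, so H = (-1491/3650)/sqrt(1825/1024)

Answer: H = -23856*sqrt(73)/666125


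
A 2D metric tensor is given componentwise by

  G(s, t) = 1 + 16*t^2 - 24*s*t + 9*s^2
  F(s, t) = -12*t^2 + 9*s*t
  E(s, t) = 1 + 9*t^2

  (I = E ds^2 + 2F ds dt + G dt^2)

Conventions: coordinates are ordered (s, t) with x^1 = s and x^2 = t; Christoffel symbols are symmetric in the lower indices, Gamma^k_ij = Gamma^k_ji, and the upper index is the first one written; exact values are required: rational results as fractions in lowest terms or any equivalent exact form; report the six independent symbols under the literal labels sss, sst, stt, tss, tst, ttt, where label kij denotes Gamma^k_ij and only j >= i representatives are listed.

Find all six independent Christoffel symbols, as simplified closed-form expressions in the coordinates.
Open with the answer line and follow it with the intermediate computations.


Answer: Gamma_sss = 0, Gamma_sst = 9*t/(9*s^2 - 24*s*t + 25*t^2 + 1), Gamma_stt = -12*t/(9*s^2 - 24*s*t + 25*t^2 + 1), Gamma_tss = 0, Gamma_tst = (9*s - 12*t)/(9*s^2 - 24*s*t + 25*t^2 + 1), Gamma_ttt = (-12*s + 16*t)/(9*s^2 - 24*s*t + 25*t^2 + 1)

E = 1 + 9*t^2; F = -12*t^2 + 9*s*t; G = 1 + 16*t^2 - 24*s*t + 9*s^2
Gamma^k_ij = (1/2) g^{kl} (d_i g_jl + d_j g_il - d_l g_ij), with g^inv = (1/(EG-F^2)) [[G, -F], [-F, E]]
first partials: E_s = 0, E_t = 18*t, F_s = 9*t, F_t = -24*t + 9*s, G_s = -24*t + 18*s, G_t = 32*t - 24*s
D = EG - F^2 = 1 + 25*t^2 - 24*s*t + 9*s^2
expanded: Gamma^s_ss = (G E_s - 2F F_s + F E_t)/(2D), Gamma^s_st = (G E_t - F G_s)/(2D), Gamma^s_tt = (2G F_t - G G_s - F G_t)/(2D), Gamma^t_ss = (2E F_s - E E_t - F E_s)/(2D), Gamma^t_st = (E G_s - F E_t)/(2D), Gamma^t_tt = (E G_t - 2F F_t + F G_s)/(2D); substitute and cancel common factors


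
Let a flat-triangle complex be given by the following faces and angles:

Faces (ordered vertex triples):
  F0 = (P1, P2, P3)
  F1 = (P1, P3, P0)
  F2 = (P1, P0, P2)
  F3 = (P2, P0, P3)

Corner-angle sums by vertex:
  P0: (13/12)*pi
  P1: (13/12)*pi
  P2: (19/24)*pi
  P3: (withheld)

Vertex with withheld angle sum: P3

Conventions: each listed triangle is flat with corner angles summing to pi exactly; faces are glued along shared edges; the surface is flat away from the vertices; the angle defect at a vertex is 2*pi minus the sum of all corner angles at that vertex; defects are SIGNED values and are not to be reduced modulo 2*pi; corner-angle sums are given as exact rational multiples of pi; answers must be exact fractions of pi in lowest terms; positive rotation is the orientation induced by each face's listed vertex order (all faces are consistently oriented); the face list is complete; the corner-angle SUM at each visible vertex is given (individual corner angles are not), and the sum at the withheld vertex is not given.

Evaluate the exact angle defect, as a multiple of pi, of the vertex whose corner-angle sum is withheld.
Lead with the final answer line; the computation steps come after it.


Answer: defect(P3) = (23/24)*pi

V = 4, E = 6, F = 4; chi = V - E + F = 2
Gauss-Bonnet: total defect = 2*pi*chi = 4*pi; visible defects sum to (73/24)*pi


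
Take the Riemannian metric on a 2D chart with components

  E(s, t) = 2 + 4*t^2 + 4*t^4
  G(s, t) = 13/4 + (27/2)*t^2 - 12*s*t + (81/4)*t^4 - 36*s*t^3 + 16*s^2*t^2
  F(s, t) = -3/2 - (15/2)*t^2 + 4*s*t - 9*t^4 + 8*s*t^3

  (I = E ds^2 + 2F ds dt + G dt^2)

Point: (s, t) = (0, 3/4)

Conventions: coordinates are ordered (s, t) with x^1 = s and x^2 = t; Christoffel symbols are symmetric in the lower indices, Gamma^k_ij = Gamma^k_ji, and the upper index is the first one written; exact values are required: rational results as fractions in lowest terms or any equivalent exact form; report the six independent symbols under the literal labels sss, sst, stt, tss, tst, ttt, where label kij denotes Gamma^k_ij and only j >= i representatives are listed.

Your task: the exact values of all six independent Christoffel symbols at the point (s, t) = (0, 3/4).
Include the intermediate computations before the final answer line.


E = 353/64, F = -2193/256, G = 17665/1024 at the point
E_s = 0, E_t = 51/4, F_s = 51/8, F_t = -423/16, G_s = -387/16, G_t = 3483/64
EG - F^2 = 22289/1024;  g^inv = (1024/22289) * [[17665/1024, 2193/256], [2193/256, 353/64]]
first-kind symbols [ij,l] = (1/2)(d_i g_jl + d_j g_il - d_l g_ij): [ss,s] = E_s/2 = 0, [ss,t] = F_s - E_t/2 = 0, [st,s] = E_t/2 = 51/8, [st,t] = G_s/2 = -387/32, [tt,s] = F_t - G_s/2 = -459/32, [tt,t] = G_t/2 = 3483/128
Gamma^s_ij = (G*[ij,s] - F*[ij,t])/(EG - F^2), Gamma^t_ij = (E*[ij,t] - F*[ij,s])/(EG - F^2)

Answer: Gamma_sss = 0, Gamma_sst = 6528/22289, Gamma_stt = -14688/22289, Gamma_tss = 0, Gamma_tst = -12384/22289, Gamma_ttt = 27864/22289


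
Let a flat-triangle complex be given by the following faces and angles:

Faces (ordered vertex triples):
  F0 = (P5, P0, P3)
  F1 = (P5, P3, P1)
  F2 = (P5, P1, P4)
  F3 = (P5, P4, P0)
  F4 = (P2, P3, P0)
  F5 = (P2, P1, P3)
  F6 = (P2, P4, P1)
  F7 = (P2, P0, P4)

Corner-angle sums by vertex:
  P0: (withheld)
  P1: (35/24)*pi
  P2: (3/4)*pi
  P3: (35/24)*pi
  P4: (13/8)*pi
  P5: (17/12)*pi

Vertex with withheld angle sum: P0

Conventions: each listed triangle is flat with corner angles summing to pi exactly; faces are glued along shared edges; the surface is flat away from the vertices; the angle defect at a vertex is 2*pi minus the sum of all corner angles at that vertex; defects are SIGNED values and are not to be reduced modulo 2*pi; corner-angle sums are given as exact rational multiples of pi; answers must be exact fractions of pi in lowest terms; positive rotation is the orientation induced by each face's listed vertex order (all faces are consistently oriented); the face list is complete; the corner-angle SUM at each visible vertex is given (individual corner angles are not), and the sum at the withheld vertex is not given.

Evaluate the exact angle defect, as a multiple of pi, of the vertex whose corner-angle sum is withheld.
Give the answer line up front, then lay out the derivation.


Answer: defect(P0) = (17/24)*pi

V = 6, E = 12, F = 8; chi = V - E + F = 2
Gauss-Bonnet: total defect = 2*pi*chi = 4*pi; visible defects sum to (79/24)*pi
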